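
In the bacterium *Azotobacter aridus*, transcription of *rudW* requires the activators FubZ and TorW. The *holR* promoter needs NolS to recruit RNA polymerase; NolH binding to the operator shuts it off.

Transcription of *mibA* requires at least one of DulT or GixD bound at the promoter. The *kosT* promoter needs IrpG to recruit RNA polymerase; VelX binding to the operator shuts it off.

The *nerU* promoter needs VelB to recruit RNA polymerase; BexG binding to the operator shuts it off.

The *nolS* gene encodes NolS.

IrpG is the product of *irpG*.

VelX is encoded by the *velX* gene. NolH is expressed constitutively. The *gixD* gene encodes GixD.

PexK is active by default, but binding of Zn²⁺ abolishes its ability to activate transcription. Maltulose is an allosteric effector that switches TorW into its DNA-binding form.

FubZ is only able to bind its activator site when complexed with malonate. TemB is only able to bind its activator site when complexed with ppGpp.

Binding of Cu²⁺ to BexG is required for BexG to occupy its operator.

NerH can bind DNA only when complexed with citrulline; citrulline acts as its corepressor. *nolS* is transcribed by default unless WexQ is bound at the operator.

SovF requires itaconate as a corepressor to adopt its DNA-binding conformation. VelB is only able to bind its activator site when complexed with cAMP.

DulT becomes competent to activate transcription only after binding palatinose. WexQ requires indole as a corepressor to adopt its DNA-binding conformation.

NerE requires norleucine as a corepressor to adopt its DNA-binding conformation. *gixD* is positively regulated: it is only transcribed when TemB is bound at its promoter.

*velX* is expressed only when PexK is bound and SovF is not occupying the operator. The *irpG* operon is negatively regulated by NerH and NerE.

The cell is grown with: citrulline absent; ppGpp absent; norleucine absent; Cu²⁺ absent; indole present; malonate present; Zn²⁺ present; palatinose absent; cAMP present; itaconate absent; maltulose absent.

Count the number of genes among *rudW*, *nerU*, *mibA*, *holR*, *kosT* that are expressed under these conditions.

2

Malonate is present, so FubZ is active.
Maltulose is absent, so TorW is inactive.
Required activator TorW is absent, so *rudW* is not transcribed.
→ *rudW* is OFF.
Cu²⁺ is absent, so BexG is inactive.
cAMP is present, so VelB is active.
No repressor is bound and VelB is active, so *nerU* is transcribed.
→ *nerU* is ON.
Palatinose is absent, so DulT is inactive.
ppGpp is absent, so TemB is inactive.
Required activator TemB is absent, so *gixD* is not transcribed.
So GixD is not produced.
No activator is available at the *mibA* promoter, so *mibA* is not transcribed.
→ *mibA* is OFF.
NolH is produced constitutively and is active.
Indole is present, so WexQ is active.
With repressor WexQ bound, *nolS* is not transcribed.
So NolS is not produced.
With repressor NolH bound, *holR* is not transcribed.
→ *holR* is OFF.
Citrulline is absent, so NerH is inactive.
Norleucine is absent, so NerE is inactive.
With no repressor bound, *irpG* is transcribed.
So IrpG is produced and active.
Itaconate is absent, so SovF is inactive.
Zn²⁺ is present, so PexK is inactive.
Required activator PexK is absent, so *velX* is not transcribed.
So VelX is not produced.
No repressor is bound and IrpG is active, so *kosT* is transcribed.
→ *kosT* is ON.
2 of the 5 genes are transcribed.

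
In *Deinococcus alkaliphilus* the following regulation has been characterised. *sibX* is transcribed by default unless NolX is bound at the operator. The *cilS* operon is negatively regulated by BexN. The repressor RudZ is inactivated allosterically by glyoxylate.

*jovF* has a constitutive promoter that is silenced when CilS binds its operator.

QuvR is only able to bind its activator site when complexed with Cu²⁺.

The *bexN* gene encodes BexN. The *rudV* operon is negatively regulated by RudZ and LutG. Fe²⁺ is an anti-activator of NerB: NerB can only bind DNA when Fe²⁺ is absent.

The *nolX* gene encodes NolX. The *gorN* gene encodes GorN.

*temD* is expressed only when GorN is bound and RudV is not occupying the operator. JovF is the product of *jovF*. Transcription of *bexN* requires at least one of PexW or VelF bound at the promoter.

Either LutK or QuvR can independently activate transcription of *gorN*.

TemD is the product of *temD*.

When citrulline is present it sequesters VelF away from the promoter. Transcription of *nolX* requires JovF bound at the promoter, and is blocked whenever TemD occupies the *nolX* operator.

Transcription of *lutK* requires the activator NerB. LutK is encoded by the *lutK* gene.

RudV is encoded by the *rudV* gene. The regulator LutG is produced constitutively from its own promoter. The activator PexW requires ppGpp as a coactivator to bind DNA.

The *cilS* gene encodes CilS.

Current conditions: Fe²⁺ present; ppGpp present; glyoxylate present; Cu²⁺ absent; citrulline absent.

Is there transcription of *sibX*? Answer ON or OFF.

ppGpp is present, so PexW is active.
Citrulline is absent, so VelF is active.
Activator PexW is present, so *bexN* is transcribed.
So BexN is produced and active.
With repressor BexN bound, *cilS* is not transcribed.
So CilS is not produced.
With no repressor bound, *jovF* is transcribed.
So JovF is produced and active.
Glyoxylate is present, so RudZ is inactive.
LutG is produced constitutively and is active.
With repressor LutG bound, *rudV* is not transcribed.
So RudV is not produced.
Fe²⁺ is present, so NerB is inactive.
Required activator NerB is absent, so *lutK* is not transcribed.
So LutK is not produced.
Cu²⁺ is absent, so QuvR is inactive.
No activator is available at the *gorN* promoter, so *gorN* is not transcribed.
So GorN is not produced.
Required activator GorN is absent, so *temD* is not transcribed.
So TemD is not produced.
No repressor is bound and JovF is active, so *nolX* is transcribed.
So NolX is produced and active.
With repressor NolX bound, *sibX* is not transcribed.

OFF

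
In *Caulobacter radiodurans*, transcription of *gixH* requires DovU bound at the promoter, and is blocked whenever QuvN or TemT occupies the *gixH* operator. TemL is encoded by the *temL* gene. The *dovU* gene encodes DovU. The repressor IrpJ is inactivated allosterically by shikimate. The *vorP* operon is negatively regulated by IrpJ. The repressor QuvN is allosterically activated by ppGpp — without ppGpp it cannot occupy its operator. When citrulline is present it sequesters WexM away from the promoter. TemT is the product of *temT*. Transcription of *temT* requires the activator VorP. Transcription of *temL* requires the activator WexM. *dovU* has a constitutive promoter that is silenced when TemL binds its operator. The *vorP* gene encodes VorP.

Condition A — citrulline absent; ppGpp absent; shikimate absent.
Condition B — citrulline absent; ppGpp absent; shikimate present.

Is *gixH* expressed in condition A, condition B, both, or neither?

neither

Condition A:
Citrulline is absent, so WexM is active.
No repressor is bound and WexM is active, so *temL* is transcribed.
So TemL is produced and active.
With repressor TemL bound, *dovU* is not transcribed.
So DovU is not produced.
ppGpp is absent, so QuvN is inactive.
Shikimate is absent, so IrpJ is active.
With repressor IrpJ bound, *vorP* is not transcribed.
So VorP is not produced.
Required activator VorP is absent, so *temT* is not transcribed.
So TemT is not produced.
Required activator DovU is absent, so *gixH* is not transcribed.
→ *gixH* is OFF in A.
Condition B:
Citrulline is absent, so WexM is active.
No repressor is bound and WexM is active, so *temL* is transcribed.
So TemL is produced and active.
With repressor TemL bound, *dovU* is not transcribed.
So DovU is not produced.
ppGpp is absent, so QuvN is inactive.
Shikimate is present, so IrpJ is inactive.
With no repressor bound, *vorP* is transcribed.
So VorP is produced and active.
No repressor is bound and VorP is active, so *temT* is transcribed.
So TemT is produced and active.
With repressor TemT bound, *gixH* is not transcribed.
→ *gixH* is OFF in B.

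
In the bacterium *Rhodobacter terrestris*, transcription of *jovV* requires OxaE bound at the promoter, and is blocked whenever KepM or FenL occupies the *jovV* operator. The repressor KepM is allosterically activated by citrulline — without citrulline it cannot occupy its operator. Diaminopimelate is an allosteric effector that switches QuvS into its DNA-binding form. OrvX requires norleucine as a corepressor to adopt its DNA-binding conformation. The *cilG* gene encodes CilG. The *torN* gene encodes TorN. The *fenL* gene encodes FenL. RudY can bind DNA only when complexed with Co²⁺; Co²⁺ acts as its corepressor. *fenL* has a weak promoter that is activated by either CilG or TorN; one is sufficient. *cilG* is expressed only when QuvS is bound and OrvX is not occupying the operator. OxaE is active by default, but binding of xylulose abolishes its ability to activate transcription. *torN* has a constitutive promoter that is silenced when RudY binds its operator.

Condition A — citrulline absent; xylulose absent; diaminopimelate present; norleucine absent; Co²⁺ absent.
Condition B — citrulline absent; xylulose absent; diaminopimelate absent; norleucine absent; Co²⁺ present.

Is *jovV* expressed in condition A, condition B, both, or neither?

Condition A:
Citrulline is absent, so KepM is inactive.
Xylulose is absent, so OxaE is active.
Diaminopimelate is present, so QuvS is active.
Norleucine is absent, so OrvX is inactive.
No repressor is bound and QuvS is active, so *cilG* is transcribed.
So CilG is produced and active.
Co²⁺ is absent, so RudY is inactive.
With no repressor bound, *torN* is transcribed.
So TorN is produced and active.
Activator CilG is present, so *fenL* is transcribed.
So FenL is produced and active.
With repressor FenL bound, *jovV* is not transcribed.
→ *jovV* is OFF in A.
Condition B:
Citrulline is absent, so KepM is inactive.
Xylulose is absent, so OxaE is active.
Diaminopimelate is absent, so QuvS is inactive.
Norleucine is absent, so OrvX is inactive.
Required activator QuvS is absent, so *cilG* is not transcribed.
So CilG is not produced.
Co²⁺ is present, so RudY is active.
With repressor RudY bound, *torN* is not transcribed.
So TorN is not produced.
No activator is available at the *fenL* promoter, so *fenL* is not transcribed.
So FenL is not produced.
No repressor is bound and OxaE is active, so *jovV* is transcribed.
→ *jovV* is ON in B.

B only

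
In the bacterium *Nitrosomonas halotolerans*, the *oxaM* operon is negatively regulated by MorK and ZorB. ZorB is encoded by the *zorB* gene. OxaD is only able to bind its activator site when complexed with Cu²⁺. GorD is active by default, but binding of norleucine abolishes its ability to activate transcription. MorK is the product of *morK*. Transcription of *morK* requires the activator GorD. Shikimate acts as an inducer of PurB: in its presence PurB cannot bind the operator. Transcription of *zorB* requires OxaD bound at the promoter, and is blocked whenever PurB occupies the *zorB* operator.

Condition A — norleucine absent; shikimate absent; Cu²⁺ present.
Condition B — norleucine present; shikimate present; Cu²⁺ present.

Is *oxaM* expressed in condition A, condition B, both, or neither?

neither

Condition A:
Norleucine is absent, so GorD is active.
No repressor is bound and GorD is active, so *morK* is transcribed.
So MorK is produced and active.
Shikimate is absent, so PurB is active.
Cu²⁺ is present, so OxaD is active.
With repressor PurB bound, *zorB* is not transcribed.
So ZorB is not produced.
With repressor MorK bound, *oxaM* is not transcribed.
→ *oxaM* is OFF in A.
Condition B:
Norleucine is present, so GorD is inactive.
Required activator GorD is absent, so *morK* is not transcribed.
So MorK is not produced.
Shikimate is present, so PurB is inactive.
Cu²⁺ is present, so OxaD is active.
No repressor is bound and OxaD is active, so *zorB* is transcribed.
So ZorB is produced and active.
With repressor ZorB bound, *oxaM* is not transcribed.
→ *oxaM* is OFF in B.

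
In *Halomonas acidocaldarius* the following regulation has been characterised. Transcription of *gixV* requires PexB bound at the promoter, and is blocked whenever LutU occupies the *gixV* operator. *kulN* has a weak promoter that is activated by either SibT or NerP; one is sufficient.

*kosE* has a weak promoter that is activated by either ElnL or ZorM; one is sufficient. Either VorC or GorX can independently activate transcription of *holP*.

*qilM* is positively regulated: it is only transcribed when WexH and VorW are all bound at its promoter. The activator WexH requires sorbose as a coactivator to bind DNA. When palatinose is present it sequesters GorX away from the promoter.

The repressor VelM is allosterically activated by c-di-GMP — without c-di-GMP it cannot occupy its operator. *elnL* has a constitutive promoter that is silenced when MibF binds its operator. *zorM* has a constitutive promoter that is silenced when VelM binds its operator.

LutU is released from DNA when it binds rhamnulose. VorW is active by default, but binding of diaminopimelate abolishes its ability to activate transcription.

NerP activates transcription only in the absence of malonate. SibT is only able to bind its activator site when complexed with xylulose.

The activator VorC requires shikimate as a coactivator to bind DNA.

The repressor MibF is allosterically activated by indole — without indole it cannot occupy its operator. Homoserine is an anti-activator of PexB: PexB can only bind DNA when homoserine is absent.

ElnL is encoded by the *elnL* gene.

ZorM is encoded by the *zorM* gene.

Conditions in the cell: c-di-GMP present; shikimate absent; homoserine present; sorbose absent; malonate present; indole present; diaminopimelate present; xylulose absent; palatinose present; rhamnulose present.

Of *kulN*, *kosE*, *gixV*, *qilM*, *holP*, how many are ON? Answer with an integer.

0

Xylulose is absent, so SibT is inactive.
Malonate is present, so NerP is inactive.
No activator is available at the *kulN* promoter, so *kulN* is not transcribed.
→ *kulN* is OFF.
Indole is present, so MibF is active.
With repressor MibF bound, *elnL* is not transcribed.
So ElnL is not produced.
c-di-GMP is present, so VelM is active.
With repressor VelM bound, *zorM* is not transcribed.
So ZorM is not produced.
No activator is available at the *kosE* promoter, so *kosE* is not transcribed.
→ *kosE* is OFF.
Rhamnulose is present, so LutU is inactive.
Homoserine is present, so PexB is inactive.
Required activator PexB is absent, so *gixV* is not transcribed.
→ *gixV* is OFF.
Sorbose is absent, so WexH is inactive.
Diaminopimelate is present, so VorW is inactive.
Required activator WexH is absent, so *qilM* is not transcribed.
→ *qilM* is OFF.
Shikimate is absent, so VorC is inactive.
Palatinose is present, so GorX is inactive.
No activator is available at the *holP* promoter, so *holP* is not transcribed.
→ *holP* is OFF.
0 of the 5 genes are transcribed.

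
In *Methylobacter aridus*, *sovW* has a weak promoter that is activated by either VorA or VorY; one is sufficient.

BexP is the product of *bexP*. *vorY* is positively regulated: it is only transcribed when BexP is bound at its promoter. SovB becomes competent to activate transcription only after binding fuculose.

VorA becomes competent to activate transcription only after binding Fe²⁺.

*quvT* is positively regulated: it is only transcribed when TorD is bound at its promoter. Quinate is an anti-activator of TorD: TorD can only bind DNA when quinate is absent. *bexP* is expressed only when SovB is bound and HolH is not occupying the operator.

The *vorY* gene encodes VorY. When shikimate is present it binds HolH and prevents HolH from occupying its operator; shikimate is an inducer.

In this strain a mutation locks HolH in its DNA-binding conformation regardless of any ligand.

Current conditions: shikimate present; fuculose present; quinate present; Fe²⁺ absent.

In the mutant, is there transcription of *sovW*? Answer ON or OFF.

OFF

Fe²⁺ is absent, so VorA is inactive.
HolH is constitutively active in this strain.
Fuculose is present, so SovB is active.
With repressor HolH bound, *bexP* is not transcribed.
So BexP is not produced.
Required activator BexP is absent, so *vorY* is not transcribed.
So VorY is not produced.
No activator is available at the *sovW* promoter, so *sovW* is not transcribed.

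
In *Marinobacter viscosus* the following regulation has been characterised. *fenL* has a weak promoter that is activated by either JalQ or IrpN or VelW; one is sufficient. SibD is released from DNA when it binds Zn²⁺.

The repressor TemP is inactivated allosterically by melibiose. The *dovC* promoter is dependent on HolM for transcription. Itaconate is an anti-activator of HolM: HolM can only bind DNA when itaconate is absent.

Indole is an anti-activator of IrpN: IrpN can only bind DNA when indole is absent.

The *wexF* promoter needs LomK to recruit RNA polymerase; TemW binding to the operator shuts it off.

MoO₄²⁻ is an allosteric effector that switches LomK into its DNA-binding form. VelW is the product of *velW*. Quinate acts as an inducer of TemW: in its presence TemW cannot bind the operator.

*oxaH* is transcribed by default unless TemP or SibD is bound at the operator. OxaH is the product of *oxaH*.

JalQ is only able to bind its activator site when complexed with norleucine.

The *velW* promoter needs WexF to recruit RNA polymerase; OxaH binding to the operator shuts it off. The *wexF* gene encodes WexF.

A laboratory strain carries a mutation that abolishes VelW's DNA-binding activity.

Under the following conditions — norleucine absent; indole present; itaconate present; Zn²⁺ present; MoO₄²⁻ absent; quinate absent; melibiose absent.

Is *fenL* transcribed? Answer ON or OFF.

Norleucine is absent, so JalQ is inactive.
Indole is present, so IrpN is inactive.
VelW is non-functional in this strain, so it has no effect.
No activator is available at the *fenL* promoter, so *fenL* is not transcribed.

OFF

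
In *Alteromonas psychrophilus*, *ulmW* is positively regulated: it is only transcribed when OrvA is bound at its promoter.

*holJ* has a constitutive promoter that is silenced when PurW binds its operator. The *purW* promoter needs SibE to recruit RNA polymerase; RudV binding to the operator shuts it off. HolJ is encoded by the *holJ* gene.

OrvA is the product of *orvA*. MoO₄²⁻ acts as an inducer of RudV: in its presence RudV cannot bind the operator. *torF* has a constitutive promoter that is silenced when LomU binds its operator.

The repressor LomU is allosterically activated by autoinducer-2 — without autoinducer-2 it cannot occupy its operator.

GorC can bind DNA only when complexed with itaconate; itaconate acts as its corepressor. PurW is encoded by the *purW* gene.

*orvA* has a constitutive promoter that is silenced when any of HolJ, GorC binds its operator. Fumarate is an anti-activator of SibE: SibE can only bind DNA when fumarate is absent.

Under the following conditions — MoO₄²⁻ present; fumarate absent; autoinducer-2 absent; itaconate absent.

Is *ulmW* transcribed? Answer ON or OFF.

ON

MoO₄²⁻ is present, so RudV is inactive.
Fumarate is absent, so SibE is active.
No repressor is bound and SibE is active, so *purW* is transcribed.
So PurW is produced and active.
With repressor PurW bound, *holJ* is not transcribed.
So HolJ is not produced.
Itaconate is absent, so GorC is inactive.
With no repressor bound, *orvA* is transcribed.
So OrvA is produced and active.
No repressor is bound and OrvA is active, so *ulmW* is transcribed.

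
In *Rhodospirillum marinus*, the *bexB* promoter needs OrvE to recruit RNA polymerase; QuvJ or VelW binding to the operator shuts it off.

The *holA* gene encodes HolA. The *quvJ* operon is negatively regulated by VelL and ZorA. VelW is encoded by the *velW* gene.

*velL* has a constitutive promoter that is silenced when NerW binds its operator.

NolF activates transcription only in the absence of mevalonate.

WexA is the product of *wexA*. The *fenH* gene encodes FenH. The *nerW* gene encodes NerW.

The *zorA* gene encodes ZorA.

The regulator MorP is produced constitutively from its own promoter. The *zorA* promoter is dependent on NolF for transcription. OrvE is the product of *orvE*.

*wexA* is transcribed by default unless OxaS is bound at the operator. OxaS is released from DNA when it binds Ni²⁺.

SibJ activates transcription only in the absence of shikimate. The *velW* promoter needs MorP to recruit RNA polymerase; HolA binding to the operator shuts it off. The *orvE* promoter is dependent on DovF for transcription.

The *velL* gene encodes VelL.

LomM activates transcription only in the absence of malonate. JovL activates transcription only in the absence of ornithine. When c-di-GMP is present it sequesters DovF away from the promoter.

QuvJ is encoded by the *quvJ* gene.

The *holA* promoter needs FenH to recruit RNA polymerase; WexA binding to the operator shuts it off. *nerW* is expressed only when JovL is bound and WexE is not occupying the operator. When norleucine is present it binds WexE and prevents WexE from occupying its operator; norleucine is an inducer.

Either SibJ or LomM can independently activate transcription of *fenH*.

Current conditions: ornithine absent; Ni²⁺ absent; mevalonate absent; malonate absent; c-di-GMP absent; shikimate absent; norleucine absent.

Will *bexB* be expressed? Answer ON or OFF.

c-di-GMP is absent, so DovF is active.
No repressor is bound and DovF is active, so *orvE* is transcribed.
So OrvE is produced and active.
Ornithine is absent, so JovL is active.
Norleucine is absent, so WexE is active.
With repressor WexE bound, *nerW* is not transcribed.
So NerW is not produced.
With no repressor bound, *velL* is transcribed.
So VelL is produced and active.
Mevalonate is absent, so NolF is active.
No repressor is bound and NolF is active, so *zorA* is transcribed.
So ZorA is produced and active.
With repressor VelL bound, *quvJ* is not transcribed.
So QuvJ is not produced.
Ni²⁺ is absent, so OxaS is active.
With repressor OxaS bound, *wexA* is not transcribed.
So WexA is not produced.
Shikimate is absent, so SibJ is active.
Malonate is absent, so LomM is active.
Activator SibJ is present, so *fenH* is transcribed.
So FenH is produced and active.
No repressor is bound and FenH is active, so *holA* is transcribed.
So HolA is produced and active.
MorP is produced constitutively and is active.
With repressor HolA bound, *velW* is not transcribed.
So VelW is not produced.
No repressor is bound and OrvE is active, so *bexB* is transcribed.

ON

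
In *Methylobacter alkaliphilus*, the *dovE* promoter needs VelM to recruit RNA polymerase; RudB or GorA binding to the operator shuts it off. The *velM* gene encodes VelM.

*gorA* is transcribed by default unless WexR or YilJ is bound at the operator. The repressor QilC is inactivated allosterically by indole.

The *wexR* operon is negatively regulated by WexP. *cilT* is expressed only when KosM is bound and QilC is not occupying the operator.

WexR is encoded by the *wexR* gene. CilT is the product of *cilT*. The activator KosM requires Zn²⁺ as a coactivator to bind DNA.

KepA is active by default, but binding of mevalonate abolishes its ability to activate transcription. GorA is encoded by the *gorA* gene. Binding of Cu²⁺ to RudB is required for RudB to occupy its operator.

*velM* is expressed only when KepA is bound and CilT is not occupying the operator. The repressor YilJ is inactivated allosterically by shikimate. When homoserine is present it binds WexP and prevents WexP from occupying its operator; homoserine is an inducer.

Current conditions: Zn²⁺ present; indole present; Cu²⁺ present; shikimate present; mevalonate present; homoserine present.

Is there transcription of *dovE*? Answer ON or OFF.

Cu²⁺ is present, so RudB is active.
Homoserine is present, so WexP is inactive.
With no repressor bound, *wexR* is transcribed.
So WexR is produced and active.
Shikimate is present, so YilJ is inactive.
With repressor WexR bound, *gorA* is not transcribed.
So GorA is not produced.
Mevalonate is present, so KepA is inactive.
Zn²⁺ is present, so KosM is active.
Indole is present, so QilC is inactive.
No repressor is bound and KosM is active, so *cilT* is transcribed.
So CilT is produced and active.
With repressor CilT bound, *velM* is not transcribed.
So VelM is not produced.
With repressor RudB bound, *dovE* is not transcribed.

OFF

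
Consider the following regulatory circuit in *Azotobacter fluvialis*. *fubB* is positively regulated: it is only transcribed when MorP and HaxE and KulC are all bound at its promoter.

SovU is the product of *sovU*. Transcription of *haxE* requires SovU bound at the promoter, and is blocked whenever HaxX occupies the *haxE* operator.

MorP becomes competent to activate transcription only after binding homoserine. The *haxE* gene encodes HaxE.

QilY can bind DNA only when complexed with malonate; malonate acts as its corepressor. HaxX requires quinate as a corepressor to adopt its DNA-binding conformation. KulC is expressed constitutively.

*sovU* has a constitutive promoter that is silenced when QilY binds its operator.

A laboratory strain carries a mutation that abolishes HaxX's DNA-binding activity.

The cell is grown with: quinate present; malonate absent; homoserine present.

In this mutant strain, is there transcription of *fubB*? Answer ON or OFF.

Homoserine is present, so MorP is active.
Malonate is absent, so QilY is inactive.
With no repressor bound, *sovU* is transcribed.
So SovU is produced and active.
HaxX is non-functional in this strain, so it has no effect.
No repressor is bound and SovU is active, so *haxE* is transcribed.
So HaxE is produced and active.
KulC is produced constitutively and is active.
No repressor is bound and MorP and HaxE and KulC are active, so *fubB* is transcribed.

ON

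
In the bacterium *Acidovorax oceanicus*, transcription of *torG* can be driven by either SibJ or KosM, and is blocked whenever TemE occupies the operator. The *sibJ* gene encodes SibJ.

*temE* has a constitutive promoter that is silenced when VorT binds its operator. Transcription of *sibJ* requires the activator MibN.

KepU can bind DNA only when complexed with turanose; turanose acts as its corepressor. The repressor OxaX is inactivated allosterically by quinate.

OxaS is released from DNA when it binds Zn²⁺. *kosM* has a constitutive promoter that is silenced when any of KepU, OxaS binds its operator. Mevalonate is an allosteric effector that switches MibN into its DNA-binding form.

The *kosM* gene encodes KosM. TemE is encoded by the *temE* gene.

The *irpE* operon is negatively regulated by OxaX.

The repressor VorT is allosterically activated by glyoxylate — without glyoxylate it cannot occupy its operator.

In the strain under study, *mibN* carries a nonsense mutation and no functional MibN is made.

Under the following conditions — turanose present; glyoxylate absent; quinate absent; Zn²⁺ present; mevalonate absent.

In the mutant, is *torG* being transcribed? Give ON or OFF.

OFF

Glyoxylate is absent, so VorT is inactive.
With no repressor bound, *temE* is transcribed.
So TemE is produced and active.
MibN is non-functional in this strain, so it has no effect.
Required activator MibN is absent, so *sibJ* is not transcribed.
So SibJ is not produced.
Turanose is present, so KepU is active.
Zn²⁺ is present, so OxaS is inactive.
With repressor KepU bound, *kosM* is not transcribed.
So KosM is not produced.
With repressor TemE bound, *torG* is not transcribed.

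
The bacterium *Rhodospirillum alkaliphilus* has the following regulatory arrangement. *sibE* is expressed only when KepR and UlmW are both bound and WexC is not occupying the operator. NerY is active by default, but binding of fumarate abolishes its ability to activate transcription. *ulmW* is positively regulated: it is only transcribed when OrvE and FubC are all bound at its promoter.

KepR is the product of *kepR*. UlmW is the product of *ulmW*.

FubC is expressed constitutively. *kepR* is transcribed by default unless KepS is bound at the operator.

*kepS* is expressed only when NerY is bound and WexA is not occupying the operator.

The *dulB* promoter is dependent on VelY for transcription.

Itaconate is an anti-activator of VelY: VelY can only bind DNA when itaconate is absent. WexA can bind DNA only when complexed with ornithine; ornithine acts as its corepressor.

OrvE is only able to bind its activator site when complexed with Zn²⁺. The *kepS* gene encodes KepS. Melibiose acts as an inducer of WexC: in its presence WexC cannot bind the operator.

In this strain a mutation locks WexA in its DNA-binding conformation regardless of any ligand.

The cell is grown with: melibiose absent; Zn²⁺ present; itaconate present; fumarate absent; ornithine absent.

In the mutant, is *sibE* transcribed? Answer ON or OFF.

Fumarate is absent, so NerY is active.
WexA is constitutively active in this strain.
With repressor WexA bound, *kepS* is not transcribed.
So KepS is not produced.
With no repressor bound, *kepR* is transcribed.
So KepR is produced and active.
Melibiose is absent, so WexC is active.
Zn²⁺ is present, so OrvE is active.
FubC is produced constitutively and is active.
No repressor is bound and OrvE and FubC are active, so *ulmW* is transcribed.
So UlmW is produced and active.
With repressor WexC bound, *sibE* is not transcribed.

OFF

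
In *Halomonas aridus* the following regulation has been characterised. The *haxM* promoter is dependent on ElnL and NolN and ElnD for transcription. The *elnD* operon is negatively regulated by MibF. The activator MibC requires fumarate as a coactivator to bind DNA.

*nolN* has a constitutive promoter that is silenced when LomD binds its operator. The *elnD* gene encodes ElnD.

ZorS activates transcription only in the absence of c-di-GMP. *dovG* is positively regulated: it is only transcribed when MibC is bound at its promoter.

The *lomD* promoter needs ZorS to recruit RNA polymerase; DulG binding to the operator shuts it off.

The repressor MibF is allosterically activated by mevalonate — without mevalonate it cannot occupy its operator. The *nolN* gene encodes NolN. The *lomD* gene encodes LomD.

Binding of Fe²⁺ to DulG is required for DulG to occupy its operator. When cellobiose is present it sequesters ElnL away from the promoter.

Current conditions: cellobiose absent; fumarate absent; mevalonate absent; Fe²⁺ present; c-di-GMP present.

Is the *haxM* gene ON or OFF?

ON

Cellobiose is absent, so ElnL is active.
c-di-GMP is present, so ZorS is inactive.
Fe²⁺ is present, so DulG is active.
With repressor DulG bound, *lomD* is not transcribed.
So LomD is not produced.
With no repressor bound, *nolN* is transcribed.
So NolN is produced and active.
Mevalonate is absent, so MibF is inactive.
With no repressor bound, *elnD* is transcribed.
So ElnD is produced and active.
No repressor is bound and ElnL and NolN and ElnD are active, so *haxM* is transcribed.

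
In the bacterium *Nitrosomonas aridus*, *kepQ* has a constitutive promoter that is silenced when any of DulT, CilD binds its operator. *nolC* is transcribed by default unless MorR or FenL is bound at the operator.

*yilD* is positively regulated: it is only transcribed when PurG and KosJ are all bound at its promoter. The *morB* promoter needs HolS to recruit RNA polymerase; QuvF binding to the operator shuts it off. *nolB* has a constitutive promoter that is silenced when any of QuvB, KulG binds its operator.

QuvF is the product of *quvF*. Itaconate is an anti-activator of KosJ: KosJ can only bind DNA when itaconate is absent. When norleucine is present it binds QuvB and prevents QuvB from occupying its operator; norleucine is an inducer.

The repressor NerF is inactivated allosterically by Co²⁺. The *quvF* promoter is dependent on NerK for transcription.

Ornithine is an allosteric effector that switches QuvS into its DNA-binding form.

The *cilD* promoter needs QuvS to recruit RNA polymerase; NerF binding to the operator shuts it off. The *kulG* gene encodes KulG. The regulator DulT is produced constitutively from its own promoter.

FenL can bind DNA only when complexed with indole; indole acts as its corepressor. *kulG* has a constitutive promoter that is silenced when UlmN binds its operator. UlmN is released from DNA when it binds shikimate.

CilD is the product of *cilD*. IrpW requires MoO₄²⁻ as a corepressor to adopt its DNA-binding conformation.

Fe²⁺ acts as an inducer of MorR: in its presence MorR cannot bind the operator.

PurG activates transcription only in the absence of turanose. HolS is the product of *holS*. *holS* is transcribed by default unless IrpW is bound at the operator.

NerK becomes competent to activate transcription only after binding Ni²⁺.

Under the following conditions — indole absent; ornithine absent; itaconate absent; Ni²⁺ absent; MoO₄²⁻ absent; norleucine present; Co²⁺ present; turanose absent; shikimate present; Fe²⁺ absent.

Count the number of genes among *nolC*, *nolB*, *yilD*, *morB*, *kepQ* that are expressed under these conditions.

Fe²⁺ is absent, so MorR is active.
Indole is absent, so FenL is inactive.
With repressor MorR bound, *nolC* is not transcribed.
→ *nolC* is OFF.
Norleucine is present, so QuvB is inactive.
Shikimate is present, so UlmN is inactive.
With no repressor bound, *kulG* is transcribed.
So KulG is produced and active.
With repressor KulG bound, *nolB* is not transcribed.
→ *nolB* is OFF.
Turanose is absent, so PurG is active.
Itaconate is absent, so KosJ is active.
No repressor is bound and PurG and KosJ are active, so *yilD* is transcribed.
→ *yilD* is ON.
MoO₄²⁻ is absent, so IrpW is inactive.
With no repressor bound, *holS* is transcribed.
So HolS is produced and active.
Ni²⁺ is absent, so NerK is inactive.
Required activator NerK is absent, so *quvF* is not transcribed.
So QuvF is not produced.
No repressor is bound and HolS is active, so *morB* is transcribed.
→ *morB* is ON.
DulT is produced constitutively and is active.
Ornithine is absent, so QuvS is inactive.
Co²⁺ is present, so NerF is inactive.
Required activator QuvS is absent, so *cilD* is not transcribed.
So CilD is not produced.
With repressor DulT bound, *kepQ* is not transcribed.
→ *kepQ* is OFF.
2 of the 5 genes are transcribed.

2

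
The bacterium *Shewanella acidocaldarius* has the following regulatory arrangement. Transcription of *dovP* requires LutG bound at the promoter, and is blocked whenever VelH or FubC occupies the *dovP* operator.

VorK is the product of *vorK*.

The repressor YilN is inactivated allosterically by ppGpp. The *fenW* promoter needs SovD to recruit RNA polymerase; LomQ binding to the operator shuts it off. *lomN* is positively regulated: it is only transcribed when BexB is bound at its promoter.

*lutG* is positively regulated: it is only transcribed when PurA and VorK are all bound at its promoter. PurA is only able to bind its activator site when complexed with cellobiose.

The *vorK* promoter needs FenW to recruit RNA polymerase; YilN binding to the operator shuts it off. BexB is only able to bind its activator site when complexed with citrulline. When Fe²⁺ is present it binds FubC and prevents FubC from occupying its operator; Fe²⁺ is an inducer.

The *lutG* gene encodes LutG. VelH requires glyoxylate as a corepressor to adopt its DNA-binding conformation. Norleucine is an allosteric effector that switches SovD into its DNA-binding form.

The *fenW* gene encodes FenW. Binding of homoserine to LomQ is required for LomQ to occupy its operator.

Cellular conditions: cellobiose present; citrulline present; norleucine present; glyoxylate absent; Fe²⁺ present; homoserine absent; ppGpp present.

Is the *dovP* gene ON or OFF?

ON

Glyoxylate is absent, so VelH is inactive.
Cellobiose is present, so PurA is active.
Norleucine is present, so SovD is active.
Homoserine is absent, so LomQ is inactive.
No repressor is bound and SovD is active, so *fenW* is transcribed.
So FenW is produced and active.
ppGpp is present, so YilN is inactive.
No repressor is bound and FenW is active, so *vorK* is transcribed.
So VorK is produced and active.
No repressor is bound and PurA and VorK are active, so *lutG* is transcribed.
So LutG is produced and active.
Fe²⁺ is present, so FubC is inactive.
No repressor is bound and LutG is active, so *dovP* is transcribed.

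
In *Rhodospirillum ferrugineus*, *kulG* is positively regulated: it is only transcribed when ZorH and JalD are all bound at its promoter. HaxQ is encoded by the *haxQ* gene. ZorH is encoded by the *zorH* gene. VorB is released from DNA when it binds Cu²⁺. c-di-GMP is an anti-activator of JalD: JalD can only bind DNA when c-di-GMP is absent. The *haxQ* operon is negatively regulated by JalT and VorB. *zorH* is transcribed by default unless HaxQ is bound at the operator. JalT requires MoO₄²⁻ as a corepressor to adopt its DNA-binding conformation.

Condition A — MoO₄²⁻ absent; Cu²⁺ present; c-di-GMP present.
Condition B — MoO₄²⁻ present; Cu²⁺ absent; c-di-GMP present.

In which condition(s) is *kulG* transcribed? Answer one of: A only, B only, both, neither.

Condition A:
MoO₄²⁻ is absent, so JalT is inactive.
Cu²⁺ is present, so VorB is inactive.
With no repressor bound, *haxQ* is transcribed.
So HaxQ is produced and active.
With repressor HaxQ bound, *zorH* is not transcribed.
So ZorH is not produced.
c-di-GMP is present, so JalD is inactive.
Required activator ZorH is absent, so *kulG* is not transcribed.
→ *kulG* is OFF in A.
Condition B:
MoO₄²⁻ is present, so JalT is active.
Cu²⁺ is absent, so VorB is active.
With repressor JalT bound, *haxQ* is not transcribed.
So HaxQ is not produced.
With no repressor bound, *zorH* is transcribed.
So ZorH is produced and active.
c-di-GMP is present, so JalD is inactive.
Required activator JalD is absent, so *kulG* is not transcribed.
→ *kulG* is OFF in B.

neither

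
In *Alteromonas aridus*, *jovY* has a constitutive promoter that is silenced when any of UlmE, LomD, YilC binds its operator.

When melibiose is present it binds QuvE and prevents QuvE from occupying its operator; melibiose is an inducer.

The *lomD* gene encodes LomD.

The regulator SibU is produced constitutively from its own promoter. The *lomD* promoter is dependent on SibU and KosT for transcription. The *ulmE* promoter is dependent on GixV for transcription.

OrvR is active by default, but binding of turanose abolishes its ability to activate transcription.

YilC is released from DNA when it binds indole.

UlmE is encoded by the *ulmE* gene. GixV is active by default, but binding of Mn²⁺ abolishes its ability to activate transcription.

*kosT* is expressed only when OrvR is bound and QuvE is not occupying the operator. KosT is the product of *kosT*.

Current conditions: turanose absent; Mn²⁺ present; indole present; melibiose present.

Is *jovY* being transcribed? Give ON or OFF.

OFF

Mn²⁺ is present, so GixV is inactive.
Required activator GixV is absent, so *ulmE* is not transcribed.
So UlmE is not produced.
SibU is produced constitutively and is active.
Melibiose is present, so QuvE is inactive.
Turanose is absent, so OrvR is active.
No repressor is bound and OrvR is active, so *kosT* is transcribed.
So KosT is produced and active.
No repressor is bound and SibU and KosT are active, so *lomD* is transcribed.
So LomD is produced and active.
Indole is present, so YilC is inactive.
With repressor LomD bound, *jovY* is not transcribed.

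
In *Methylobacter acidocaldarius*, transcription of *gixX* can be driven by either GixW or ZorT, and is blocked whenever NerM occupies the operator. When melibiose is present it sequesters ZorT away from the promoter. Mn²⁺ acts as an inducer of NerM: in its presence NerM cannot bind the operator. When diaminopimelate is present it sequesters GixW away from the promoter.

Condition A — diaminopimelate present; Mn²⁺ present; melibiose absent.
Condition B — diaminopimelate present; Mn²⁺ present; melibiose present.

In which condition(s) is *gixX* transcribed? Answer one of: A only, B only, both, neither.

A only

Condition A:
Diaminopimelate is present, so GixW is inactive.
Mn²⁺ is present, so NerM is inactive.
Melibiose is absent, so ZorT is active.
Activator ZorT is present, so *gixX* is transcribed.
→ *gixX* is ON in A.
Condition B:
Diaminopimelate is present, so GixW is inactive.
Mn²⁺ is present, so NerM is inactive.
Melibiose is present, so ZorT is inactive.
No activator is available at the *gixX* promoter, so *gixX* is not transcribed.
→ *gixX* is OFF in B.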